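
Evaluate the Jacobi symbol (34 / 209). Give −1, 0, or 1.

-1

Pull out 2: since 209 ≡ 1 (mod 8), (2/209) = +1.
Reciprocity: 17 ≡ 1 and 209 ≡ 1 (mod 4), so (17/209) = +(209/17).
Reduce top mod 17: now compute (5/17).
Reciprocity: 5 ≡ 1 and 17 ≡ 1 (mod 4), so (5/17) = +(17/5).
Reduce top mod 5: now compute (2/5).
Pull out 2: since 5 ≡ 5 (mod 8), (2/5) = -1.
Reached (1/5) = 1. Collecting the sign flips along the way, the symbol is -1.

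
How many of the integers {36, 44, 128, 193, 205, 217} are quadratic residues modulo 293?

(36/293) = +1 → QR.
(44/293) = -1 → non-residue.
(128/293) = -1 → non-residue.
(193/293) = +1 → QR.
(205/293) = +1 → QR.
(217/293) = -1 → non-residue.
Total quadratic residues among the 6: 3.

3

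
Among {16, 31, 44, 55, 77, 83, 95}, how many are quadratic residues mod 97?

4

(16/97) = +1 → QR.
(31/97) = +1 → QR.
(44/97) = +1 → QR.
(55/97) = -1 → non-residue.
(77/97) = -1 → non-residue.
(83/97) = -1 → non-residue.
(95/97) = +1 → QR.
Total quadratic residues among the 7: 4.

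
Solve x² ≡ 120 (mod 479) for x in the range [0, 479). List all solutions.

239, 240

Since 479 ≡ 3 (mod 4), a square root of 120 is 120^((479+1)/4) = 120^120 mod 479.
Repeated squaring: 120^2≡30, 120^4≡421, 120^8≡11, 120^16≡121, 120^32≡271, 120^64≡154 (mod 479).
120^120 = 120^(64+32+16+8) ≡ 240 (mod 479).
Check: 240² = 57600 ≡ 120 (mod 479). The two roots are 239 and 240.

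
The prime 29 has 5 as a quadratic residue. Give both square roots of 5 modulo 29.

11, 18

29 ≡ 1 (mod 4), so we find a root by search.
Trying successive values, 11² = 121 ≡ 5 (mod 29). The other root is 29 − 11 = 18.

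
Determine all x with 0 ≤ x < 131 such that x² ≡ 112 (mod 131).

51, 80

Since 131 ≡ 3 (mod 4), a square root of 112 is 112^((131+1)/4) = 112^33 mod 131.
Repeated squaring: 112^2≡99, 112^4≡107, 112^8≡52, 112^16≡84, 112^32≡113 (mod 131).
112^33 = 112^(32+1) ≡ 80 (mod 131).
Check: 80² = 6400 ≡ 112 (mod 131). The two roots are 51 and 80.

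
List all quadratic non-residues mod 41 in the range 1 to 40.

Square k = 1,…,20 (k and 41−k give the same square):
1²=1, 2²=4, 3²=9, 4²=16, 5²=25, 6²=36, 7²≡8, 8²≡23, 9²≡40, 10²≡18, 11²≡39, 12²≡21, 13²≡5, 14²≡32, 15²≡20, 16²≡10, 17²≡2, 18²≡37, 19²≡33, 20²≡31 (mod 41).
The residues are {1, 2, 4, 5, 8, 9, 10, 16, 18, 20, 21, 23, 25, 31, 32, 33, 36, 37, 39, 40}; the non-residues are the remaining 20 nonzero classes.

3,6,7,11,12,13,14,15,17,19,22,24,26,27,28,29,30,34,35,38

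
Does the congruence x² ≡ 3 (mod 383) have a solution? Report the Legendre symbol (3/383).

Euler's criterion: (3/383) ≡ 3^191 (mod 383).
3^2 ≡ 9 (mod 383)
3^4 ≡ 81 (mod 383)
3^8 ≡ 50 (mod 383)
3^16 ≡ 202 (mod 383)
3^32 ≡ 206 (mod 383)
3^64 ≡ 306 (mod 383)
3^128 ≡ 184 (mod 383)
3^191 = 3^(128+32+16+8+4+2+1) ≡ 1 (mod 383).
Result is 1, so (3/383) = 1.

1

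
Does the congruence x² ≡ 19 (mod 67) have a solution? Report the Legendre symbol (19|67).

Reciprocity: 19 ≡ 3 and 67 ≡ 3 (mod 4), so (19/67) = −(67/19).
Reduce top mod 19: now compute (10/19).
Pull out 2: since 19 ≡ 3 (mod 8), (2/19) = -1.
Reciprocity: 5 ≡ 1 and 19 ≡ 3 (mod 4), so (5/19) = +(19/5).
Reduce top mod 5: now compute (4/5).
Pull out 2^2: since 5 ≡ 5 (mod 8), (2/5) = -1, so (2/5)^2 = +1.
Reached (1/5) = 1. Collecting the sign flips along the way, the symbol is +1.

1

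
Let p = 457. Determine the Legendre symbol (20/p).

-1

Euler's criterion: (20/457) ≡ 20^228 (mod 457).
20^2 ≡ 400 (mod 457)
20^4 ≡ 50 (mod 457)
20^8 ≡ 215 (mod 457)
20^16 ≡ 68 (mod 457)
20^32 ≡ 54 (mod 457)
20^64 ≡ 174 (mod 457)
20^128 ≡ 114 (mod 457)
20^228 = 20^(128+64+32+4) ≡ 456 (mod 457).
Result is 456 ≡ −1, so (20/457) = −1.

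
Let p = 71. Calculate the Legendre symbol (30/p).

1

Euler's criterion: (30/71) ≡ 30^35 (mod 71).
30^2 ≡ 48 (mod 71)
30^4 ≡ 32 (mod 71)
30^8 ≡ 30 (mod 71)
30^16 ≡ 48 (mod 71)
30^32 ≡ 32 (mod 71)
30^35 = 30^(32+2+1) ≡ 1 (mod 71).
Result is 1, so (30/71) = 1.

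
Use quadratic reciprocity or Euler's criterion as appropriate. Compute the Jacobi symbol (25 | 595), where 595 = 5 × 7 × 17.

Reciprocity: 25 ≡ 1 and 595 ≡ 3 (mod 4), so (25/595) = +(595/25).
Reduce top mod 25: now compute (20/25).
Pull out 2^2: since 25 ≡ 1 (mod 8), (2/25) = +1, so (2/25)^2 = +1.
Reciprocity: 5 ≡ 1 and 25 ≡ 1 (mod 4), so (5/25) = +(25/5).
Reduce top mod 5: now compute (0/5).
Top reduces to 0: gcd > 1, so the symbol is 0.

0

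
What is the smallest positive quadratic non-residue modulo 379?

(2/379) = −1, so 2 is the smallest positive non-residue mod 379.

2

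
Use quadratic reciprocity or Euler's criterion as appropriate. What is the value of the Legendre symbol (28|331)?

Pull out 2^2: since 331 ≡ 3 (mod 8), (2/331) = -1, so (2/331)^2 = +1.
Reciprocity: 7 ≡ 3 and 331 ≡ 3 (mod 4), so (7/331) = −(331/7).
Reduce top mod 7: now compute (2/7).
Pull out 2: since 7 ≡ 7 (mod 8), (2/7) = +1.
Reached (1/7) = 1. Collecting the sign flips along the way, the symbol is -1.

-1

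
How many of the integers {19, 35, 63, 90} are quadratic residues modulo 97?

1

(19/97) = -1 → non-residue.
(35/97) = +1 → QR.
(63/97) = -1 → non-residue.
(90/97) = -1 → non-residue.
Total quadratic residues among the 4: 1.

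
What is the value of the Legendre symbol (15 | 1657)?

Reciprocity: 15 ≡ 3 and 1657 ≡ 1 (mod 4), so (15/1657) = +(1657/15).
Reduce top mod 15: now compute (7/15).
Reciprocity: 7 ≡ 3 and 15 ≡ 3 (mod 4), so (7/15) = −(15/7).
Reduce top mod 7: now compute (1/7).
Reached (1/7) = 1. Collecting the sign flips along the way, the symbol is -1.

-1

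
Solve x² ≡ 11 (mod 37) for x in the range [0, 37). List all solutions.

37 ≡ 1 (mod 4), so we find a root by search.
Trying successive values, 14² = 196 ≡ 11 (mod 37). The other root is 37 − 14 = 23.

14, 23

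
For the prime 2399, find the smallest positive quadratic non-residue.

11

(2/2399) = +1, so 2 is a residue.
(3/2399) = +1, so 3 is a residue.
(4/2399) = +1, so 4 is a residue.
(5/2399) = +1, so 5 is a residue.
(6/2399) = +1, so 6 is a residue.
(7/2399) = +1, so 7 is a residue.
(8/2399) = +1, so 8 is a residue.
(9/2399) = +1, so 9 is a residue.
(10/2399) = +1, so 10 is a residue.
(11/2399) = −1, so 11 is the smallest positive non-residue mod 2399.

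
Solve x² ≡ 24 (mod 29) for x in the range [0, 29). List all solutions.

13, 16

29 ≡ 1 (mod 4), so we find a root by search.
Trying successive values, 13² = 169 ≡ 24 (mod 29). The other root is 29 − 13 = 16.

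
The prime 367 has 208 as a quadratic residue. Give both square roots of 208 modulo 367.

93, 274

Since 367 ≡ 3 (mod 4), a square root of 208 is 208^((367+1)/4) = 208^92 mod 367.
Repeated squaring: 208^2≡325, 208^4≡296, 208^8≡270, 208^16≡234, 208^32≡73, 208^64≡191 (mod 367).
208^92 = 208^(64+16+8+4) ≡ 274 (mod 367).
Check: 274² = 75076 ≡ 208 (mod 367). The two roots are 93 and 274.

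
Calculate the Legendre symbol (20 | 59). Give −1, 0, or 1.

1

Pull out 2^2: since 59 ≡ 3 (mod 8), (2/59) = -1, so (2/59)^2 = +1.
Reciprocity: 5 ≡ 1 and 59 ≡ 3 (mod 4), so (5/59) = +(59/5).
Reduce top mod 5: now compute (4/5).
Pull out 2^2: since 5 ≡ 5 (mod 8), (2/5) = -1, so (2/5)^2 = +1.
Reached (1/5) = 1. Collecting the sign flips along the way, the symbol is +1.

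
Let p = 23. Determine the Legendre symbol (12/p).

Pull out 2^2: since 23 ≡ 7 (mod 8), (2/23) = +1, so (2/23)^2 = +1.
Reciprocity: 3 ≡ 3 and 23 ≡ 3 (mod 4), so (3/23) = −(23/3).
Reduce top mod 3: now compute (2/3).
Pull out 2: since 3 ≡ 3 (mod 8), (2/3) = -1.
Reached (1/3) = 1. Collecting the sign flips along the way, the symbol is +1.

1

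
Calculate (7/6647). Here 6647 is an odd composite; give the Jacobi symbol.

-1

Reciprocity: 7 ≡ 3 and 6647 ≡ 3 (mod 4), so (7/6647) = −(6647/7).
Reduce top mod 7: now compute (4/7).
Pull out 2^2: since 7 ≡ 7 (mod 8), (2/7) = +1, so (2/7)^2 = +1.
Reached (1/7) = 1. Collecting the sign flips along the way, the symbol is -1.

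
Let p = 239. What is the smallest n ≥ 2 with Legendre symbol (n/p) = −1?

7

(2/239) = +1, so 2 is a residue.
(3/239) = +1, so 3 is a residue.
(4/239) = +1, so 4 is a residue.
(5/239) = +1, so 5 is a residue.
(6/239) = +1, so 6 is a residue.
(7/239) = −1, so 7 is the smallest positive non-residue mod 239.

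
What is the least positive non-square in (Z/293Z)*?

(2/293) = −1, so 2 is the smallest positive non-residue mod 293.

2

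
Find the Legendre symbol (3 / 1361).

-1

Reciprocity: 3 ≡ 3 and 1361 ≡ 1 (mod 4), so (3/1361) = +(1361/3).
Reduce top mod 3: now compute (2/3).
Pull out 2: since 3 ≡ 3 (mod 8), (2/3) = -1.
Reached (1/3) = 1. Collecting the sign flips along the way, the symbol is -1.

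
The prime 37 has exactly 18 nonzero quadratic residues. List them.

Square k = 1,…,18 (k and 37−k give the same square):
1²=1, 2²=4, 3²=9, 4²=16, 5²=25, 6²=36, 7²≡12, 8²≡27, 9²≡7, 10²≡26, 11²≡10, 12²≡33, 13²≡21, 14²≡11, 15²≡3, 16²≡34, 17²≡30, 18²≡28 (mod 37).
So the quadratic residues mod 37 are {1, 3, 4, 7, 9, 10, 11, 12, 16, 21, 25, 26, 27, 28, 30, 33, 34, 36}.

1, 3, 4, 7, 9, 10, 11, 12, 16, 21, 25, 26, 27, 28, 30, 33, 34, 36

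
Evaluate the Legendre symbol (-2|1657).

1

First reduce: -2 ≡ 1655 (mod 1657).
Reciprocity: 1655 ≡ 3 and 1657 ≡ 1 (mod 4), so (1655/1657) = +(1657/1655).
Reduce top mod 1655: now compute (2/1655).
Pull out 2: since 1655 ≡ 7 (mod 8), (2/1655) = +1.
Reached (1/1655) = 1. Collecting the sign flips along the way, the symbol is +1.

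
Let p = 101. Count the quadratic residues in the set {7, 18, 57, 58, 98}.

(7/101) = -1 → non-residue.
(18/101) = -1 → non-residue.
(57/101) = -1 → non-residue.
(58/101) = +1 → QR.
(98/101) = -1 → non-residue.
Total quadratic residues among the 5: 1.

1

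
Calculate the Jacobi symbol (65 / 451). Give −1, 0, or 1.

Reciprocity: 65 ≡ 1 and 451 ≡ 3 (mod 4), so (65/451) = +(451/65).
Reduce top mod 65: now compute (61/65).
Reciprocity: 61 ≡ 1 and 65 ≡ 1 (mod 4), so (61/65) = +(65/61).
Reduce top mod 61: now compute (4/61).
Pull out 2^2: since 61 ≡ 5 (mod 8), (2/61) = -1, so (2/61)^2 = +1.
Reached (1/61) = 1. Collecting the sign flips along the way, the symbol is +1.

1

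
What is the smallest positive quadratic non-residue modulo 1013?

2

(2/1013) = −1, so 2 is the smallest positive non-residue mod 1013.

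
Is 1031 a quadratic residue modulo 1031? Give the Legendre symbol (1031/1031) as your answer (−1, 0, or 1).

First reduce: 1031 ≡ 0 (mod 1031).
Top reduces to 0: gcd > 1, so the symbol is 0.

0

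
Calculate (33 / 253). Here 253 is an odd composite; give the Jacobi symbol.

0

Reciprocity: 33 ≡ 1 and 253 ≡ 1 (mod 4), so (33/253) = +(253/33).
Reduce top mod 33: now compute (22/33).
Pull out 2: since 33 ≡ 1 (mod 8), (2/33) = +1.
Reciprocity: 11 ≡ 3 and 33 ≡ 1 (mod 4), so (11/33) = +(33/11).
Reduce top mod 11: now compute (0/11).
Top reduces to 0: gcd > 1, so the symbol is 0.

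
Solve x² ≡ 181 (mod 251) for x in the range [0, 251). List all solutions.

Since 251 ≡ 3 (mod 4), a square root of 181 is 181^((251+1)/4) = 181^63 mod 251.
Repeated squaring: 181^2≡131, 181^4≡93, 181^8≡115, 181^16≡173, 181^32≡60 (mod 251).
181^63 = 181^(32+16+8+4+2+1) ≡ 92 (mod 251).
Check: 92² = 8464 ≡ 181 (mod 251). The two roots are 92 and 159.

92, 159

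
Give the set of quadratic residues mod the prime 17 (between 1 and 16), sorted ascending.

Square k = 1,…,8 (k and 17−k give the same square):
1²=1, 2²=4, 3²=9, 4²=16, 5²≡8, 6²≡2, 7²≡15, 8²≡13 (mod 17).
So the quadratic residues mod 17 are {1, 2, 4, 8, 9, 13, 15, 16}.

1 2 4 8 9 13 15 16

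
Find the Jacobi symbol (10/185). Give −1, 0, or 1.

Pull out 2: since 185 ≡ 1 (mod 8), (2/185) = +1.
Reciprocity: 5 ≡ 1 and 185 ≡ 1 (mod 4), so (5/185) = +(185/5).
Reduce top mod 5: now compute (0/5).
Top reduces to 0: gcd > 1, so the symbol is 0.

0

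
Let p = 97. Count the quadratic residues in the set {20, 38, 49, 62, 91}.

3

(20/97) = -1 → non-residue.
(38/97) = -1 → non-residue.
(49/97) = +1 → QR.
(62/97) = +1 → QR.
(91/97) = +1 → QR.
Total quadratic residues among the 5: 3.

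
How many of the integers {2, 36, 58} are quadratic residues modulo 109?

(2/109) = -1 → non-residue.
(36/109) = +1 → QR.
(58/109) = -1 → non-residue.
Total quadratic residues among the 3: 1.

1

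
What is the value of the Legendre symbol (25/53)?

1

Reciprocity: 25 ≡ 1 and 53 ≡ 1 (mod 4), so (25/53) = +(53/25).
Reduce top mod 25: now compute (3/25).
Reciprocity: 3 ≡ 3 and 25 ≡ 1 (mod 4), so (3/25) = +(25/3).
Reduce top mod 3: now compute (1/3).
Reached (1/3) = 1. Collecting the sign flips along the way, the symbol is +1.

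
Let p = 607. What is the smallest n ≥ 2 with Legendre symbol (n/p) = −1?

3

(2/607) = +1, so 2 is a residue.
(3/607) = −1, so 3 is the smallest positive non-residue mod 607.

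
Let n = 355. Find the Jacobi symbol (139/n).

Reciprocity: 139 ≡ 3 and 355 ≡ 3 (mod 4), so (139/355) = −(355/139).
Reduce top mod 139: now compute (77/139).
Reciprocity: 77 ≡ 1 and 139 ≡ 3 (mod 4), so (77/139) = +(139/77).
Reduce top mod 77: now compute (62/77).
Pull out 2: since 77 ≡ 5 (mod 8), (2/77) = -1.
Reciprocity: 31 ≡ 3 and 77 ≡ 1 (mod 4), so (31/77) = +(77/31).
Reduce top mod 31: now compute (15/31).
Reciprocity: 15 ≡ 3 and 31 ≡ 3 (mod 4), so (15/31) = −(31/15).
Reduce top mod 15: now compute (1/15).
Reached (1/15) = 1. Collecting the sign flips along the way, the symbol is -1.

-1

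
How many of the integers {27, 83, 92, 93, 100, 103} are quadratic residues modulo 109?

(27/109) = +1 → QR.
(83/109) = +1 → QR.
(92/109) = -1 → non-residue.
(93/109) = +1 → QR.
(100/109) = +1 → QR.
(103/109) = -1 → non-residue.
Total quadratic residues among the 6: 4.

4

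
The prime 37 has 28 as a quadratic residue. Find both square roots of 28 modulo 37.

37 ≡ 1 (mod 4), so we find a root by search.
Trying successive values, 18² = 324 ≡ 28 (mod 37). The other root is 37 − 18 = 19.

18, 19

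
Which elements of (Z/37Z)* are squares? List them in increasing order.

1, 3, 4, 7, 9, 10, 11, 12, 16, 21, 25, 26, 27, 28, 30, 33, 34, 36

Square k = 1,…,18 (k and 37−k give the same square):
1²=1, 2²=4, 3²=9, 4²=16, 5²=25, 6²=36, 7²≡12, 8²≡27, 9²≡7, 10²≡26, 11²≡10, 12²≡33, 13²≡21, 14²≡11, 15²≡3, 16²≡34, 17²≡30, 18²≡28 (mod 37).
So the quadratic residues mod 37 are {1, 3, 4, 7, 9, 10, 11, 12, 16, 21, 25, 26, 27, 28, 30, 33, 34, 36}.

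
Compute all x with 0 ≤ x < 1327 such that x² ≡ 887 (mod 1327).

Since 1327 ≡ 3 (mod 4), a square root of 887 is 887^((1327+1)/4) = 887^332 mod 1327.
Repeated squaring: 887^2≡1185, 887^4≡259, 887^8≡731, 887^16≡907, 887^32≡1236, 887^64≡319, 887^128≡909, 887^256≡887 (mod 1327).
887^332 = 887^(256+64+8+4) ≡ 909 (mod 1327).
Check: 909² = 826281 ≡ 887 (mod 1327). The two roots are 418 and 909.

418, 909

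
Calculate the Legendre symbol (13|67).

-1

Reciprocity: 13 ≡ 1 and 67 ≡ 3 (mod 4), so (13/67) = +(67/13).
Reduce top mod 13: now compute (2/13).
Pull out 2: since 13 ≡ 5 (mod 8), (2/13) = -1.
Reached (1/13) = 1. Collecting the sign flips along the way, the symbol is -1.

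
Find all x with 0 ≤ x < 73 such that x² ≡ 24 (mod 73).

30, 43

73 ≡ 1 (mod 4), so we find a root by search.
Trying successive values, 30² = 900 ≡ 24 (mod 73). The other root is 73 − 30 = 43.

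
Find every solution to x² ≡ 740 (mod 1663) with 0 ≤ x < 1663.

Since 1663 ≡ 3 (mod 4), a square root of 740 is 740^((1663+1)/4) = 740^416 mod 1663.
Repeated squaring: 740^2≡473, 740^4≡887, 740^8≡170, 740^16≡629, 740^32≡1510, 740^64≡127, 740^128≡1162, 740^256≡1551 (mod 1663).
740^416 = 740^(256+128+32) ≡ 933 (mod 1663).
Check: 933² = 870489 ≡ 740 (mod 1663). The two roots are 730 and 933.

730, 933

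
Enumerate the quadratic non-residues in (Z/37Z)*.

Square k = 1,…,18 (k and 37−k give the same square):
1²=1, 2²=4, 3²=9, 4²=16, 5²=25, 6²=36, 7²≡12, 8²≡27, 9²≡7, 10²≡26, 11²≡10, 12²≡33, 13²≡21, 14²≡11, 15²≡3, 16²≡34, 17²≡30, 18²≡28 (mod 37).
The residues are {1, 3, 4, 7, 9, 10, 11, 12, 16, 21, 25, 26, 27, 28, 30, 33, 34, 36}; the non-residues are the remaining 18 nonzero classes.

2, 5, 6, 8, 13, 14, 15, 17, 18, 19, 20, 22, 23, 24, 29, 31, 32, 35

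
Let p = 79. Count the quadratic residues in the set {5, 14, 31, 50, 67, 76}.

5

(5/79) = +1 → QR.
(14/79) = -1 → non-residue.
(31/79) = +1 → QR.
(50/79) = +1 → QR.
(67/79) = +1 → QR.
(76/79) = +1 → QR.
Total quadratic residues among the 6: 5.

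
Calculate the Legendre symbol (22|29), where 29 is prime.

1

Pull out 2: since 29 ≡ 5 (mod 8), (2/29) = -1.
Reciprocity: 11 ≡ 3 and 29 ≡ 1 (mod 4), so (11/29) = +(29/11).
Reduce top mod 11: now compute (7/11).
Reciprocity: 7 ≡ 3 and 11 ≡ 3 (mod 4), so (7/11) = −(11/7).
Reduce top mod 7: now compute (4/7).
Pull out 2^2: since 7 ≡ 7 (mod 8), (2/7) = +1, so (2/7)^2 = +1.
Reached (1/7) = 1. Collecting the sign flips along the way, the symbol is +1.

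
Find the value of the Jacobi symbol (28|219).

-1

Pull out 2^2: since 219 ≡ 3 (mod 8), (2/219) = -1, so (2/219)^2 = +1.
Reciprocity: 7 ≡ 3 and 219 ≡ 3 (mod 4), so (7/219) = −(219/7).
Reduce top mod 7: now compute (2/7).
Pull out 2: since 7 ≡ 7 (mod 8), (2/7) = +1.
Reached (1/7) = 1. Collecting the sign flips along the way, the symbol is -1.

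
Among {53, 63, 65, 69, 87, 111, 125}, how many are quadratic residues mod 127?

(53/127) = -1 → non-residue.
(63/127) = -1 → non-residue.
(65/127) = -1 → non-residue.
(69/127) = +1 → QR.
(87/127) = +1 → QR.
(111/127) = -1 → non-residue.
(125/127) = -1 → non-residue.
Total quadratic residues among the 7: 2.

2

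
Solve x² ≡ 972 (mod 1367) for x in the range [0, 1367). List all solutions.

Since 1367 ≡ 3 (mod 4), a square root of 972 is 972^((1367+1)/4) = 972^342 mod 1367.
Repeated squaring: 972^2≡187, 972^4≡794, 972^8≡249, 972^16≡486, 972^32≡1072, 972^64≡904, 972^128≡1117, 972^256≡985 (mod 1367).
972^342 = 972^(256+64+16+4+2) ≡ 356 (mod 1367).
Check: 356² = 126736 ≡ 972 (mod 1367). The two roots are 356 and 1011.

356, 1011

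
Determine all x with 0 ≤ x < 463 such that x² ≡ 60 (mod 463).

202, 261

Since 463 ≡ 3 (mod 4), a square root of 60 is 60^((463+1)/4) = 60^116 mod 463.
Repeated squaring: 60^2≡359, 60^4≡167, 60^8≡109, 60^16≡306, 60^32≡110, 60^64≡62 (mod 463).
60^116 = 60^(64+32+16+4) ≡ 261 (mod 463).
Check: 261² = 68121 ≡ 60 (mod 463). The two roots are 202 and 261.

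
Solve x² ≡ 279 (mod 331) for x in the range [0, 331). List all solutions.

Since 331 ≡ 3 (mod 4), a square root of 279 is 279^((331+1)/4) = 279^83 mod 331.
Repeated squaring: 279^2≡56, 279^4≡157, 279^8≡155, 279^16≡193, 279^32≡177, 279^64≡215 (mod 331).
279^83 = 279^(64+16+2+1) ≡ 96 (mod 331).
Check: 96² = 9216 ≡ 279 (mod 331). The two roots are 96 and 235.

96, 235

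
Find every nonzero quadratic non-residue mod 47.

Square k = 1,…,23 (k and 47−k give the same square):
1²=1, 2²=4, 3²=9, 4²=16, 5²=25, 6²=36, 7²≡2, 8²≡17, 9²≡34, 10²≡6, 11²≡27, 12²≡3, 13²≡28, 14²≡8, 15²≡37, 16²≡21, 17²≡7, 18²≡42, 19²≡32, 20²≡24, 21²≡18, 22²≡14, 23²≡12 (mod 47).
The residues are {1, 2, 3, 4, 6, 7, 8, 9, 12, 14, 16, 17, 18, 21, 24, 25, 27, 28, 32, 34, 36, 37, 42}; the non-residues are the remaining 23 nonzero classes.

5,10,11,13,15,19,20,22,23,26,29,30,31,33,35,38,39,40,41,43,44,45,46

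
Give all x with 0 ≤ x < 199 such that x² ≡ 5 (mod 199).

Since 199 ≡ 3 (mod 4), a square root of 5 is 5^((199+1)/4) = 5^50 mod 199.
Repeated squaring: 5^2≡25, 5^4≡28, 5^8≡187, 5^16≡144, 5^32≡40 (mod 199).
5^50 = 5^(32+16+2) ≡ 123 (mod 199).
Check: 123² = 15129 ≡ 5 (mod 199). The two roots are 76 and 123.

76, 123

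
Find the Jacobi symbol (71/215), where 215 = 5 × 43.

-1

Reciprocity: 71 ≡ 3 and 215 ≡ 3 (mod 4), so (71/215) = −(215/71).
Reduce top mod 71: now compute (2/71).
Pull out 2: since 71 ≡ 7 (mod 8), (2/71) = +1.
Reached (1/71) = 1. Collecting the sign flips along the way, the symbol is -1.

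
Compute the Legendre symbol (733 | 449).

-1

First reduce: 733 ≡ 284 (mod 449).
Pull out 2^2: since 449 ≡ 1 (mod 8), (2/449) = +1, so (2/449)^2 = +1.
Reciprocity: 71 ≡ 3 and 449 ≡ 1 (mod 4), so (71/449) = +(449/71).
Reduce top mod 71: now compute (23/71).
Reciprocity: 23 ≡ 3 and 71 ≡ 3 (mod 4), so (23/71) = −(71/23).
Reduce top mod 23: now compute (2/23).
Pull out 2: since 23 ≡ 7 (mod 8), (2/23) = +1.
Reached (1/23) = 1. Collecting the sign flips along the way, the symbol is -1.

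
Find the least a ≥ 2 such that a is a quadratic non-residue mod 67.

(2/67) = −1, so 2 is the smallest positive non-residue mod 67.

2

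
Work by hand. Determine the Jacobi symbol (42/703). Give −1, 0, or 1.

-1

Pull out 2: since 703 ≡ 7 (mod 8), (2/703) = +1.
Reciprocity: 21 ≡ 1 and 703 ≡ 3 (mod 4), so (21/703) = +(703/21).
Reduce top mod 21: now compute (10/21).
Pull out 2: since 21 ≡ 5 (mod 8), (2/21) = -1.
Reciprocity: 5 ≡ 1 and 21 ≡ 1 (mod 4), so (5/21) = +(21/5).
Reduce top mod 5: now compute (1/5).
Reached (1/5) = 1. Collecting the sign flips along the way, the symbol is -1.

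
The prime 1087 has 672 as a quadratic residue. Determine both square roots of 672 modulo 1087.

91, 996

Since 1087 ≡ 3 (mod 4), a square root of 672 is 672^((1087+1)/4) = 672^272 mod 1087.
Repeated squaring: 672^2≡479, 672^4≡84, 672^8≡534, 672^16≡362, 672^32≡604, 672^64≡671, 672^128≡223, 672^256≡814 (mod 1087).
672^272 = 672^(256+16) ≡ 91 (mod 1087).
Check: 91² = 8281 ≡ 672 (mod 1087). The two roots are 91 and 996.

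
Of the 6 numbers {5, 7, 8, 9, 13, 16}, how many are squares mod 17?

4

(5/17) = -1 → non-residue.
(7/17) = -1 → non-residue.
(8/17) = +1 → QR.
(9/17) = +1 → QR.
(13/17) = +1 → QR.
(16/17) = +1 → QR.
Total quadratic residues among the 6: 4.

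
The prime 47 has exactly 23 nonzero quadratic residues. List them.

1 2 3 4 6 7 8 9 12 14 16 17 18 21 24 25 27 28 32 34 36 37 42

Square k = 1,…,23 (k and 47−k give the same square):
1²=1, 2²=4, 3²=9, 4²=16, 5²=25, 6²=36, 7²≡2, 8²≡17, 9²≡34, 10²≡6, 11²≡27, 12²≡3, 13²≡28, 14²≡8, 15²≡37, 16²≡21, 17²≡7, 18²≡42, 19²≡32, 20²≡24, 21²≡18, 22²≡14, 23²≡12 (mod 47).
So the quadratic residues mod 47 are {1, 2, 3, 4, 6, 7, 8, 9, 12, 14, 16, 17, 18, 21, 24, 25, 27, 28, 32, 34, 36, 37, 42}.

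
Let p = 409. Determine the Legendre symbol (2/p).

1

Pull out 2: since 409 ≡ 1 (mod 8), (2/409) = +1.
Reached (1/409) = 1. Collecting the sign flips along the way, the symbol is +1.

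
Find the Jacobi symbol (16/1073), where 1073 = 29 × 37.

1

Pull out 2^4: since 1073 ≡ 1 (mod 8), (2/1073) = +1, so (2/1073)^4 = +1.
Reached (1/1073) = 1. Collecting the sign flips along the way, the symbol is +1.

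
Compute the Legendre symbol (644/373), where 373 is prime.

Euler's criterion: (644/373) ≡ 271^186 (mod 373).
271^2 ≡ 333 (mod 373)
271^4 ≡ 108 (mod 373)
271^8 ≡ 101 (mod 373)
271^16 ≡ 130 (mod 373)
271^32 ≡ 115 (mod 373)
271^64 ≡ 170 (mod 373)
271^128 ≡ 179 (mod 373)
271^186 = 271^(128+32+16+8+2) ≡ 372 (mod 373).
Result is 372 ≡ −1, so (644/373) = −1.

-1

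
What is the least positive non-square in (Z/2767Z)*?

3

(2/2767) = +1, so 2 is a residue.
(3/2767) = −1, so 3 is the smallest positive non-residue mod 2767.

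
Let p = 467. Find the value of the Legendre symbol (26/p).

-1

Euler's criterion: (26/467) ≡ 26^233 (mod 467).
26^2 ≡ 209 (mod 467)
26^4 ≡ 250 (mod 467)
26^8 ≡ 389 (mod 467)
26^16 ≡ 13 (mod 467)
26^32 ≡ 169 (mod 467)
26^64 ≡ 74 (mod 467)
26^128 ≡ 339 (mod 467)
26^233 = 26^(128+64+32+8+1) ≡ 466 (mod 467).
Result is 466 ≡ −1, so (26/467) = −1.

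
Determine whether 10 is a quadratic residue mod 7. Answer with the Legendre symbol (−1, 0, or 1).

-1

First reduce: 10 ≡ 3 (mod 7).
Reciprocity: 3 ≡ 3 and 7 ≡ 3 (mod 4), so (3/7) = −(7/3).
Reduce top mod 3: now compute (1/3).
Reached (1/3) = 1. Collecting the sign flips along the way, the symbol is -1.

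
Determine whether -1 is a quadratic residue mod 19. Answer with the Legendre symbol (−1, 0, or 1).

-1

First reduce: -1 ≡ 18 (mod 19).
Pull out 2: since 19 ≡ 3 (mod 8), (2/19) = -1.
Reciprocity: 9 ≡ 1 and 19 ≡ 3 (mod 4), so (9/19) = +(19/9).
Reduce top mod 9: now compute (1/9).
Reached (1/9) = 1. Collecting the sign flips along the way, the symbol is -1.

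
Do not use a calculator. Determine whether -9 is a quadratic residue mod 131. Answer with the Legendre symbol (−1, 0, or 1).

First reduce: -9 ≡ 122 (mod 131).
Pull out 2: since 131 ≡ 3 (mod 8), (2/131) = -1.
Reciprocity: 61 ≡ 1 and 131 ≡ 3 (mod 4), so (61/131) = +(131/61).
Reduce top mod 61: now compute (9/61).
Reciprocity: 9 ≡ 1 and 61 ≡ 1 (mod 4), so (9/61) = +(61/9).
Reduce top mod 9: now compute (7/9).
Reciprocity: 7 ≡ 3 and 9 ≡ 1 (mod 4), so (7/9) = +(9/7).
Reduce top mod 7: now compute (2/7).
Pull out 2: since 7 ≡ 7 (mod 8), (2/7) = +1.
Reached (1/7) = 1. Collecting the sign flips along the way, the symbol is -1.

-1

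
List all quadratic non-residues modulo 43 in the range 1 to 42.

Square k = 1,…,21 (k and 43−k give the same square):
1²=1, 2²=4, 3²=9, 4²=16, 5²=25, 6²=36, 7²≡6, 8²≡21, 9²≡38, 10²≡14, 11²≡35, 12²≡15, 13²≡40, 14²≡24, 15²≡10, 16²≡41, 17²≡31, 18²≡23, 19²≡17, 20²≡13, 21²≡11 (mod 43).
The residues are {1, 4, 6, 9, 10, 11, 13, 14, 15, 16, 17, 21, 23, 24, 25, 31, 35, 36, 38, 40, 41}; the non-residues are the remaining 21 nonzero classes.

2,3,5,7,8,12,18,19,20,22,26,27,28,29,30,32,33,34,37,39,42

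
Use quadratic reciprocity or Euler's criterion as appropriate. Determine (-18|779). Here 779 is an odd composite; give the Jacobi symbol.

First reduce: -18 ≡ 761 (mod 779).
Reciprocity: 761 ≡ 1 and 779 ≡ 3 (mod 4), so (761/779) = +(779/761).
Reduce top mod 761: now compute (18/761).
Pull out 2: since 761 ≡ 1 (mod 8), (2/761) = +1.
Reciprocity: 9 ≡ 1 and 761 ≡ 1 (mod 4), so (9/761) = +(761/9).
Reduce top mod 9: now compute (5/9).
Reciprocity: 5 ≡ 1 and 9 ≡ 1 (mod 4), so (5/9) = +(9/5).
Reduce top mod 5: now compute (4/5).
Pull out 2^2: since 5 ≡ 5 (mod 8), (2/5) = -1, so (2/5)^2 = +1.
Reached (1/5) = 1. Collecting the sign flips along the way, the symbol is +1.

1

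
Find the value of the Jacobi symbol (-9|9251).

-1

First reduce: -9 ≡ 9242 (mod 9251).
Pull out 2: since 9251 ≡ 3 (mod 8), (2/9251) = -1.
Reciprocity: 4621 ≡ 1 and 9251 ≡ 3 (mod 4), so (4621/9251) = +(9251/4621).
Reduce top mod 4621: now compute (9/4621).
Reciprocity: 9 ≡ 1 and 4621 ≡ 1 (mod 4), so (9/4621) = +(4621/9).
Reduce top mod 9: now compute (4/9).
Pull out 2^2: since 9 ≡ 1 (mod 8), (2/9) = +1, so (2/9)^2 = +1.
Reached (1/9) = 1. Collecting the sign flips along the way, the symbol is -1.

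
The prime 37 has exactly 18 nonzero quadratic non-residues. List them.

2, 5, 6, 8, 13, 14, 15, 17, 18, 19, 20, 22, 23, 24, 29, 31, 32, 35

Square k = 1,…,18 (k and 37−k give the same square):
1²=1, 2²=4, 3²=9, 4²=16, 5²=25, 6²=36, 7²≡12, 8²≡27, 9²≡7, 10²≡26, 11²≡10, 12²≡33, 13²≡21, 14²≡11, 15²≡3, 16²≡34, 17²≡30, 18²≡28 (mod 37).
The residues are {1, 3, 4, 7, 9, 10, 11, 12, 16, 21, 25, 26, 27, 28, 30, 33, 34, 36}; the non-residues are the remaining 18 nonzero classes.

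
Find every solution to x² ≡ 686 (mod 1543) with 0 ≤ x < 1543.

Since 1543 ≡ 3 (mod 4), a square root of 686 is 686^((1543+1)/4) = 686^386 mod 1543.
Repeated squaring: 686^2≡1524, 686^4≡361, 686^8≡709, 686^16≡1206, 686^32≡930, 686^64≡820, 686^128≡1195, 686^256≡750 (mod 1543).
686^386 = 686^(256+128+2) ≡ 1341 (mod 1543).
Check: 1341² = 1798281 ≡ 686 (mod 1543). The two roots are 202 and 1341.

202, 1341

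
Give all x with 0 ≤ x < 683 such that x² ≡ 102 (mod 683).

Since 683 ≡ 3 (mod 4), a square root of 102 is 102^((683+1)/4) = 102^171 mod 683.
Repeated squaring: 102^2≡159, 102^4≡10, 102^8≡100, 102^16≡438, 102^32≡604, 102^64≡94, 102^128≡640 (mod 683).
102^171 = 102^(128+32+8+2+1) ≡ 386 (mod 683).
Check: 386² = 148996 ≡ 102 (mod 683). The two roots are 297 and 386.

297, 386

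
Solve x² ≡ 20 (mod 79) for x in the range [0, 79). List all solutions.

39, 40

Since 79 ≡ 3 (mod 4), a square root of 20 is 20^((79+1)/4) = 20^20 mod 79.
Repeated squaring: 20^2≡5, 20^4≡25, 20^8≡72, 20^16≡49 (mod 79).
20^20 = 20^(16+4) ≡ 40 (mod 79).
Check: 40² = 1600 ≡ 20 (mod 79). The two roots are 39 and 40.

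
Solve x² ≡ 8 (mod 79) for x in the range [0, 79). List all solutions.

Since 79 ≡ 3 (mod 4), a square root of 8 is 8^((79+1)/4) = 8^20 mod 79.
Repeated squaring: 8^2≡64, 8^4≡67, 8^8≡65, 8^16≡38 (mod 79).
8^20 = 8^(16+4) ≡ 18 (mod 79).
Check: 18² = 324 ≡ 8 (mod 79). The two roots are 18 and 61.

18, 61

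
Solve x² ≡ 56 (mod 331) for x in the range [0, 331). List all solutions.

Since 331 ≡ 3 (mod 4), a square root of 56 is 56^((331+1)/4) = 56^83 mod 331.
Repeated squaring: 56^2≡157, 56^4≡155, 56^8≡193, 56^16≡177, 56^32≡215, 56^64≡216 (mod 331).
56^83 = 56^(64+16+2+1) ≡ 279 (mod 331).
Check: 279² = 77841 ≡ 56 (mod 331). The two roots are 52 and 279.

52, 279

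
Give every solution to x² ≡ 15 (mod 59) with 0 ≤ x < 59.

Since 59 ≡ 3 (mod 4), a square root of 15 is 15^((59+1)/4) = 15^15 mod 59.
Repeated squaring: 15^2≡48, 15^4≡3, 15^8≡9 (mod 59).
15^15 = 15^(8+4+2+1) ≡ 29 (mod 59).
Check: 29² = 841 ≡ 15 (mod 59). The two roots are 29 and 30.

29, 30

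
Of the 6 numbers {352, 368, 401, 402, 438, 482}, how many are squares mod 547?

(352/547) = -1 → non-residue.
(368/547) = -1 → non-residue.
(401/547) = +1 → QR.
(402/547) = +1 → QR.
(438/547) = +1 → QR.
(482/547) = +1 → QR.
Total quadratic residues among the 6: 4.

4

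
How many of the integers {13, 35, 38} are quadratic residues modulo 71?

(13/71) = -1 → non-residue.
(35/71) = -1 → non-residue.
(38/71) = +1 → QR.
Total quadratic residues among the 3: 1.

1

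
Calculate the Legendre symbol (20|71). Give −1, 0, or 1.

Pull out 2^2: since 71 ≡ 7 (mod 8), (2/71) = +1, so (2/71)^2 = +1.
Reciprocity: 5 ≡ 1 and 71 ≡ 3 (mod 4), so (5/71) = +(71/5).
Reduce top mod 5: now compute (1/5).
Reached (1/5) = 1. Collecting the sign flips along the way, the symbol is +1.

1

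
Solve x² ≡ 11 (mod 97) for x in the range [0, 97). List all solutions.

37, 60

97 ≡ 1 (mod 4), so we find a root by search.
Trying successive values, 37² = 1369 ≡ 11 (mod 97). The other root is 97 − 37 = 60.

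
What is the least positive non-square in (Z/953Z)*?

3

(2/953) = +1, so 2 is a residue.
(3/953) = −1, so 3 is the smallest positive non-residue mod 953.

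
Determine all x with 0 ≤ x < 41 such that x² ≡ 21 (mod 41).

41 ≡ 1 (mod 4), so we find a root by search.
Trying successive values, 12² = 144 ≡ 21 (mod 41). The other root is 41 − 12 = 29.

12, 29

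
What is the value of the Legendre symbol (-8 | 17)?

First reduce: -8 ≡ 9 (mod 17).
Reciprocity: 9 ≡ 1 and 17 ≡ 1 (mod 4), so (9/17) = +(17/9).
Reduce top mod 9: now compute (8/9).
Pull out 2^3: since 9 ≡ 1 (mod 8), (2/9) = +1, so (2/9)^3 = +1.
Reached (1/9) = 1. Collecting the sign flips along the way, the symbol is +1.

1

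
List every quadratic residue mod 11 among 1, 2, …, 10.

Square k = 1,…,5 (k and 11−k give the same square):
1²=1, 2²=4, 3²=9, 4²≡5, 5²≡3 (mod 11).
So the quadratic residues mod 11 are {1, 3, 4, 5, 9}.

1, 3, 4, 5, 9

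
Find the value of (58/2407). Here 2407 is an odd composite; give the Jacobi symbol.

0

Pull out 2: since 2407 ≡ 7 (mod 8), (2/2407) = +1.
Reciprocity: 29 ≡ 1 and 2407 ≡ 3 (mod 4), so (29/2407) = +(2407/29).
Reduce top mod 29: now compute (0/29).
Top reduces to 0: gcd > 1, so the symbol is 0.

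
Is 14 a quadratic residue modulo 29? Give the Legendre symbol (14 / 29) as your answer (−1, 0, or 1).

Pull out 2: since 29 ≡ 5 (mod 8), (2/29) = -1.
Reciprocity: 7 ≡ 3 and 29 ≡ 1 (mod 4), so (7/29) = +(29/7).
Reduce top mod 7: now compute (1/7).
Reached (1/7) = 1. Collecting the sign flips along the way, the symbol is -1.

-1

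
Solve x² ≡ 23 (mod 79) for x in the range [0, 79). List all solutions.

24, 55

Since 79 ≡ 3 (mod 4), a square root of 23 is 23^((79+1)/4) = 23^20 mod 79.
Repeated squaring: 23^2≡55, 23^4≡23, 23^8≡55, 23^16≡23 (mod 79).
23^20 = 23^(16+4) ≡ 55 (mod 79).
Check: 55² = 3025 ≡ 23 (mod 79). The two roots are 24 and 55.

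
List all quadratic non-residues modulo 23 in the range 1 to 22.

5,7,10,11,14,15,17,19,20,21,22

Square k = 1,…,11 (k and 23−k give the same square):
1²=1, 2²=4, 3²=9, 4²=16, 5²≡2, 6²≡13, 7²≡3, 8²≡18, 9²≡12, 10²≡8, 11²≡6 (mod 23).
The residues are {1, 2, 3, 4, 6, 8, 9, 12, 13, 16, 18}; the non-residues are the remaining 11 nonzero classes.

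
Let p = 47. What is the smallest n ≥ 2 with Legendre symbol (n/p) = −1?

(2/47) = +1, so 2 is a residue.
(3/47) = +1, so 3 is a residue.
(4/47) = +1, so 4 is a residue.
(5/47) = −1, so 5 is the smallest positive non-residue mod 47.

5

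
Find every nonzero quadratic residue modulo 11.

Square k = 1,…,5 (k and 11−k give the same square):
1²=1, 2²=4, 3²=9, 4²≡5, 5²≡3 (mod 11).
So the quadratic residues mod 11 are {1, 3, 4, 5, 9}.

1,3,4,5,9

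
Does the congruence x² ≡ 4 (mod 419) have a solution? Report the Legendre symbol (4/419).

1

Pull out 2^2: since 419 ≡ 3 (mod 8), (2/419) = -1, so (2/419)^2 = +1.
Reached (1/419) = 1. Collecting the sign flips along the way, the symbol is +1.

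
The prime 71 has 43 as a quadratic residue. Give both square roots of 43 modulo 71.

16, 55

Since 71 ≡ 3 (mod 4), a square root of 43 is 43^((71+1)/4) = 43^18 mod 71.
Repeated squaring: 43^2≡3, 43^4≡9, 43^8≡10, 43^16≡29 (mod 71).
43^18 = 43^(16+2) ≡ 16 (mod 71).
Check: 16² = 256 ≡ 43 (mod 71). The two roots are 16 and 55.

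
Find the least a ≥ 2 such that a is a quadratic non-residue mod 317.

2

(2/317) = −1, so 2 is the smallest positive non-residue mod 317.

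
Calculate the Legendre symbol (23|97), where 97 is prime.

Euler's criterion: (23/97) ≡ 23^48 (mod 97).
23^2 ≡ 44 (mod 97)
23^4 ≡ 93 (mod 97)
23^8 ≡ 16 (mod 97)
23^16 ≡ 62 (mod 97)
23^32 ≡ 61 (mod 97)
23^48 = 23^(32+16) ≡ 96 (mod 97).
Result is 96 ≡ −1, so (23/97) = −1.

-1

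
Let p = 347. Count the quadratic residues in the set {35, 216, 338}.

(35/347) = +1 → QR.
(216/347) = -1 → non-residue.
(338/347) = -1 → non-residue.
Total quadratic residues among the 3: 1.

1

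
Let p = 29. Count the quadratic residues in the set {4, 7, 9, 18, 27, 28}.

4

(4/29) = +1 → QR.
(7/29) = +1 → QR.
(9/29) = +1 → QR.
(18/29) = -1 → non-residue.
(27/29) = -1 → non-residue.
(28/29) = +1 → QR.
Total quadratic residues among the 6: 4.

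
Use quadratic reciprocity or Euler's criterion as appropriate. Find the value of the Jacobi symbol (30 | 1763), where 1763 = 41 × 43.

1

Pull out 2: since 1763 ≡ 3 (mod 8), (2/1763) = -1.
Reciprocity: 15 ≡ 3 and 1763 ≡ 3 (mod 4), so (15/1763) = −(1763/15).
Reduce top mod 15: now compute (8/15).
Pull out 2^3: since 15 ≡ 7 (mod 8), (2/15) = +1, so (2/15)^3 = +1.
Reached (1/15) = 1. Collecting the sign flips along the way, the symbol is +1.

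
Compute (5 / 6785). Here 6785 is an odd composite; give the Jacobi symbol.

0

Reciprocity: 5 ≡ 1 and 6785 ≡ 1 (mod 4), so (5/6785) = +(6785/5).
Reduce top mod 5: now compute (0/5).
Top reduces to 0: gcd > 1, so the symbol is 0.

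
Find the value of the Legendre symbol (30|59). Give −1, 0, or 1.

Pull out 2: since 59 ≡ 3 (mod 8), (2/59) = -1.
Reciprocity: 15 ≡ 3 and 59 ≡ 3 (mod 4), so (15/59) = −(59/15).
Reduce top mod 15: now compute (14/15).
Pull out 2: since 15 ≡ 7 (mod 8), (2/15) = +1.
Reciprocity: 7 ≡ 3 and 15 ≡ 3 (mod 4), so (7/15) = −(15/7).
Reduce top mod 7: now compute (1/7).
Reached (1/7) = 1. Collecting the sign flips along the way, the symbol is -1.

-1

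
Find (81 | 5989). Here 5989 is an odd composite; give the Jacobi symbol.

1

Reciprocity: 81 ≡ 1 and 5989 ≡ 1 (mod 4), so (81/5989) = +(5989/81).
Reduce top mod 81: now compute (76/81).
Pull out 2^2: since 81 ≡ 1 (mod 8), (2/81) = +1, so (2/81)^2 = +1.
Reciprocity: 19 ≡ 3 and 81 ≡ 1 (mod 4), so (19/81) = +(81/19).
Reduce top mod 19: now compute (5/19).
Reciprocity: 5 ≡ 1 and 19 ≡ 3 (mod 4), so (5/19) = +(19/5).
Reduce top mod 5: now compute (4/5).
Pull out 2^2: since 5 ≡ 5 (mod 8), (2/5) = -1, so (2/5)^2 = +1.
Reached (1/5) = 1. Collecting the sign flips along the way, the symbol is +1.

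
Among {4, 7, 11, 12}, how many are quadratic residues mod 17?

(4/17) = +1 → QR.
(7/17) = -1 → non-residue.
(11/17) = -1 → non-residue.
(12/17) = -1 → non-residue.
Total quadratic residues among the 4: 1.

1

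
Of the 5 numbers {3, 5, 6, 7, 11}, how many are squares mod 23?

2

(3/23) = +1 → QR.
(5/23) = -1 → non-residue.
(6/23) = +1 → QR.
(7/23) = -1 → non-residue.
(11/23) = -1 → non-residue.
Total quadratic residues among the 5: 2.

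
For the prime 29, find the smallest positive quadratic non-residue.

(2/29) = −1, so 2 is the smallest positive non-residue mod 29.

2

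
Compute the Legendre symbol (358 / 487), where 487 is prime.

-1

Pull out 2: since 487 ≡ 7 (mod 8), (2/487) = +1.
Reciprocity: 179 ≡ 3 and 487 ≡ 3 (mod 4), so (179/487) = −(487/179).
Reduce top mod 179: now compute (129/179).
Reciprocity: 129 ≡ 1 and 179 ≡ 3 (mod 4), so (129/179) = +(179/129).
Reduce top mod 129: now compute (50/129).
Pull out 2: since 129 ≡ 1 (mod 8), (2/129) = +1.
Reciprocity: 25 ≡ 1 and 129 ≡ 1 (mod 4), so (25/129) = +(129/25).
Reduce top mod 25: now compute (4/25).
Pull out 2^2: since 25 ≡ 1 (mod 8), (2/25) = +1, so (2/25)^2 = +1.
Reached (1/25) = 1. Collecting the sign flips along the way, the symbol is -1.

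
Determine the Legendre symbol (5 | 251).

Reciprocity: 5 ≡ 1 and 251 ≡ 3 (mod 4), so (5/251) = +(251/5).
Reduce top mod 5: now compute (1/5).
Reached (1/5) = 1. Collecting the sign flips along the way, the symbol is +1.

1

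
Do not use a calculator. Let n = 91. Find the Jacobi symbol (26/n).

0

Pull out 2: since 91 ≡ 3 (mod 8), (2/91) = -1.
Reciprocity: 13 ≡ 1 and 91 ≡ 3 (mod 4), so (13/91) = +(91/13).
Reduce top mod 13: now compute (0/13).
Top reduces to 0: gcd > 1, so the symbol is 0.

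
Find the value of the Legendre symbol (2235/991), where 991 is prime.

Euler's criterion: (2235/991) ≡ 253^495 (mod 991).
253^2 ≡ 585 (mod 991)
253^4 ≡ 330 (mod 991)
253^8 ≡ 881 (mod 991)
253^16 ≡ 208 (mod 991)
253^32 ≡ 651 (mod 991)
253^64 ≡ 644 (mod 991)
253^128 ≡ 498 (mod 991)
253^256 ≡ 254 (mod 991)
253^495 = 253^(256+128+64+32+8+4+2+1) ≡ 1 (mod 991).
Result is 1, so (2235/991) = 1.

1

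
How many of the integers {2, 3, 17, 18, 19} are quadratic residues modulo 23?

3

(2/23) = +1 → QR.
(3/23) = +1 → QR.
(17/23) = -1 → non-residue.
(18/23) = +1 → QR.
(19/23) = -1 → non-residue.
Total quadratic residues among the 5: 3.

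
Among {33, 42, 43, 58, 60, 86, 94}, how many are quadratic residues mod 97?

4

(33/97) = +1 → QR.
(42/97) = -1 → non-residue.
(43/97) = +1 → QR.
(58/97) = -1 → non-residue.
(60/97) = -1 → non-residue.
(86/97) = +1 → QR.
(94/97) = +1 → QR.
Total quadratic residues among the 7: 4.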